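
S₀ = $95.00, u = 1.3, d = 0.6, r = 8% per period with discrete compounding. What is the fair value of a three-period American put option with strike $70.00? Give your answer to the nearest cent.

Risk-neutral probability p = (1 + 0.08 − 0.6)/(1.3 − 0.6) = 0.4800/0.7000 = 0.6857
Terminal stock prices: S_uuu = 208.7, S_uud = 96.33, S_udd = 44.46, S_ddd = 20.52
Terminal payoffs (K − S): max(-138.7, 0) = 0, max(-26.33, 0) = 0, max(25.54, 0) = 25.54, max(49.48, 0) = 49.48
Node uu (S = 160.6): continuation = 1/1.08·[0.6857·0.0000 + 0.3143·0.0000] = 0.0000; exercise value = 0.0000 ≤ continuation, so V_uu = 0.0000
Node ud (S = 74.1): continuation = 1/1.08·[0.6857·0.0000 + 0.3143·25.5400] = 7.4323; exercise value = 0.0000 ≤ continuation, so V_ud = 7.4323
Node dd (S = 34.2): continuation = 1/1.08·[0.6857·25.5400 + 0.3143·49.4800] = 30.6148; exercise value = 35.8000 > continuation, so V_dd = 35.8000 (exercise)
Node u (S = 123.5): continuation = 1/1.08·[0.6857·0.0000 + 0.3143·7.4323] = 2.1628; exercise value = 0.0000 ≤ continuation, so V_u = 2.1628
Node d (S = 57): continuation = 1/1.08·[0.6857·7.4323 + 0.3143·35.8000] = 15.1369; exercise value = 13.0000 ≤ continuation, so V_d = 15.1369
Node 0 (S = 95): continuation = 1/1.08·[0.6857·2.1628 + 0.3143·15.1369] = 5.7781; exercise value = 0.0000 ≤ continuation, so V_0 = 5.7781

$5.78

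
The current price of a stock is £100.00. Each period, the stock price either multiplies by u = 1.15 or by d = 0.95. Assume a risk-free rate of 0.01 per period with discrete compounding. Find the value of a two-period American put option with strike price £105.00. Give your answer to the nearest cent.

£7.09

Risk-neutral probability p = (1 + 0.01 − 0.95)/(1.15 − 0.95) = 0.0600/0.2000 = 0.3000
Terminal stock prices: S_uu = 132.2, S_ud = 109.2, S_dd = 90.25
Terminal payoffs (K − S): max(-27.25, 0) = 0, max(-4.25, 0) = 0, max(14.75, 0) = 14.75
Node u (S = 115): continuation = 1/1.01·[0.3000·0.0000 + 0.7000·0.0000] = 0.0000; exercise value = 0.0000 ≤ continuation, so V_u = 0.0000
Node d (S = 95): continuation = 1/1.01·[0.3000·0.0000 + 0.7000·14.7500] = 10.2228; exercise value = 10.0000 ≤ continuation, so V_d = 10.2228
Node 0 (S = 100): continuation = 1/1.01·[0.3000·0.0000 + 0.7000·10.2228] = 7.0851; exercise value = 5.0000 ≤ continuation, so V_0 = 7.0851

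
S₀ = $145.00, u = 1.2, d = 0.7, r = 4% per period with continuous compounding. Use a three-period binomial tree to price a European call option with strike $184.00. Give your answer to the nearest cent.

Risk-neutral probability p = (e^0.04 − 0.7)/(1.2 − 0.7) = 0.3408/0.5000 = 0.6816
Terminal stock prices: S_uuu = 250.6, S_uud = 146.2, S_udd = 85.26, S_ddd = 49.73
Terminal payoffs (S − K): max(66.56, 0) = 66.56, max(-37.84, 0) = 0, max(-98.74, 0) = 0, max(-134.3, 0) = 0
Node uu (S = 208.8): V_uu = e^(−0.04)·[0.6816·66.5600 + 0.3184·0.0000] = 43.5898
Node ud (S = 121.8): V_ud = e^(−0.04)·[0.6816·0.0000 + 0.3184·0.0000] = 0.0000
Node dd (S = 71.05): V_dd = e^(−0.04)·[0.6816·0.0000 + 0.3184·0.0000] = 0.0000
Node u (S = 174): V_u = e^(−0.04)·[0.6816·43.5898 + 0.3184·0.0000] = 28.5467
Node d (S = 101.5): V_d = e^(−0.04)·[0.6816·0.0000 + 0.3184·0.0000] = 0.0000
Node 0 (S = 145): V_0 = e^(−0.04)·[0.6816·28.5467 + 0.3184·0.0000] = 18.6951

$18.70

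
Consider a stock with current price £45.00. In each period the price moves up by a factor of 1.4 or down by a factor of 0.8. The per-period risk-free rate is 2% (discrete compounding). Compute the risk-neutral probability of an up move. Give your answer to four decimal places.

p = 0.3667

Risk-neutral probability p = (1 + 0.02 − 0.8)/(1.4 − 0.8) = 0.2200/0.6000 = 0.3667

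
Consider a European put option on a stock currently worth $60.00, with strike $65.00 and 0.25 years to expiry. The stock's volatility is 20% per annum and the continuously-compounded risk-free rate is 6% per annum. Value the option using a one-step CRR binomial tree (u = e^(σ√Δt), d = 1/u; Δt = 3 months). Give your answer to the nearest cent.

$4.74

CRR parameters: u = e^(σ√Δt) = e^(0.2·√0.25) = 1.1052, d = 1/u = 0.9048
Per-period rate: rΔt = 0.06·0.25 = 0.015, so R = e^0.015 = 1.0151
Risk-neutral probability p = (e^0.015 − 0.9048)/(1.1052 − 0.9048) = 0.1103/0.2003 = 0.5505
Terminal stock prices: S_u = 66.31, S_d = 54.29
Terminal payoffs (K − S): max(-1.31, 0) = 0, max(10.71, 0) = 10.71
Node 0 (S = 60): V_0 = e^(−0.015)·[0.5505·0.0000 + 0.4495·10.7098] = 4.7428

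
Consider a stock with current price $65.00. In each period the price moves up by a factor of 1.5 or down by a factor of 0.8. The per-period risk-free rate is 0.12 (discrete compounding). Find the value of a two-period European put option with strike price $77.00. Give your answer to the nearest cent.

$8.32

Risk-neutral probability p = (1 + 0.12 − 0.8)/(1.5 − 0.8) = 0.3200/0.7000 = 0.4571
Terminal stock prices: S_uu = 146.2, S_ud = 78, S_dd = 41.6
Terminal payoffs (K − S): max(-69.25, 0) = 0, max(-1, 0) = 0, max(35.4, 0) = 35.4
Node u (S = 97.5): V_u = 1/1.12·[0.4571·0.0000 + 0.5429·0.0000] = 0.0000
Node d (S = 52): V_d = 1/1.12·[0.4571·0.0000 + 0.5429·35.4000] = 17.1582
Node 0 (S = 65): V_0 = 1/1.12·[0.4571·0.0000 + 0.5429·17.1582] = 8.3165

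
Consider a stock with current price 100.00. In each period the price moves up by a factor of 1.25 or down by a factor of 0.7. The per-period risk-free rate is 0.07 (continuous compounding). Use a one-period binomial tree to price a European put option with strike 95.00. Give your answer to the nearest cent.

Risk-neutral probability p = (e^0.07 − 0.7)/(1.25 − 0.7) = 0.3725/0.5500 = 0.6773
Terminal stock prices: S_u = 125, S_d = 70
Terminal payoffs (K − S): max(-30, 0) = 0, max(25, 0) = 25
Node 0 (S = 100): V_0 = e^(−0.07)·[0.6773·0.0000 + 0.3227·25.0000] = 7.5224

7.52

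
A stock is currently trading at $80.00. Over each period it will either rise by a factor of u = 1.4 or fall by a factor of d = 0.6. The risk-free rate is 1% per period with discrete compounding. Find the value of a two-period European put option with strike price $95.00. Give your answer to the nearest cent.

Risk-neutral probability p = (1 + 0.01 − 0.6)/(1.4 − 0.6) = 0.4100/0.8000 = 0.5125
Terminal stock prices: S_uu = 156.8, S_ud = 67.2, S_dd = 28.8
Terminal payoffs (K − S): max(-61.8, 0) = 0, max(27.8, 0) = 27.8, max(66.2, 0) = 66.2
Node u (S = 112): V_u = 1/1.01·[0.5125·0.0000 + 0.4875·27.8000] = 13.4183
Node d (S = 48): V_d = 1/1.01·[0.5125·27.8000 + 0.4875·66.2000] = 46.0594
Node 0 (S = 80): V_0 = 1/1.01·[0.5125·13.4183 + 0.4875·46.0594] = 29.0404

$29.04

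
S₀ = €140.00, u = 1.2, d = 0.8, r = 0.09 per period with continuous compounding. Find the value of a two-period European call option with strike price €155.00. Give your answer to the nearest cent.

Risk-neutral probability p = (e^0.09 − 0.8)/(1.2 − 0.8) = 0.2942/0.4000 = 0.7354
Terminal stock prices: S_uu = 201.6, S_ud = 134.4, S_dd = 89.6
Terminal payoffs (S − K): max(46.6, 0) = 46.6, max(-20.6, 0) = 0, max(-65.4, 0) = 0
Node u (S = 168): V_u = e^(−0.09)·[0.7354·46.6000 + 0.2646·0.0000] = 31.3216
Node d (S = 112): V_d = e^(−0.09)·[0.7354·0.0000 + 0.2646·0.0000] = 0.0000
Node 0 (S = 140): V_0 = e^(−0.09)·[0.7354·31.3216 + 0.2646·0.0000] = 21.0524

€21.05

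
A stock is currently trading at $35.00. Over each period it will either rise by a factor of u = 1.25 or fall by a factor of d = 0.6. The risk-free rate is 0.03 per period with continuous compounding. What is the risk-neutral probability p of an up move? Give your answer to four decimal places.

p = 0.6622

Risk-neutral probability p = (e^0.03 − 0.6)/(1.25 − 0.6) = 0.4305/0.6500 = 0.6622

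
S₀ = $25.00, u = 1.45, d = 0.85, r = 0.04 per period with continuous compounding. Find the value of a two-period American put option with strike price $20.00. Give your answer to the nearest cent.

$0.83

Risk-neutral probability p = (e^0.04 − 0.85)/(1.45 − 0.85) = 0.1908/0.6000 = 0.3180
Terminal stock prices: S_uu = 52.56, S_ud = 30.81, S_dd = 18.06
Terminal payoffs (K − S): max(-32.56, 0) = 0, max(-10.81, 0) = 0, max(1.938, 0) = 1.938
Node u (S = 36.25): continuation = e^(−0.04)·[0.3180·0.0000 + 0.6820·0.0000] = 0.0000; exercise value = 0.0000 ≤ continuation, so V_u = 0.0000
Node d (S = 21.25): continuation = e^(−0.04)·[0.3180·0.0000 + 0.6820·1.9375] = 1.2695; exercise value = 0.0000 ≤ continuation, so V_d = 1.2695
Node 0 (S = 25): continuation = e^(−0.04)·[0.3180·0.0000 + 0.6820·1.2695] = 0.8318; exercise value = 0.0000 ≤ continuation, so V_0 = 0.8318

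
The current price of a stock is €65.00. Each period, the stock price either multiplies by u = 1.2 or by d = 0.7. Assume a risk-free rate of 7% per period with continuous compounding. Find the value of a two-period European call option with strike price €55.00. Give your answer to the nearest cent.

Risk-neutral probability p = (e^0.07 − 0.7)/(1.2 − 0.7) = 0.3725/0.5000 = 0.7450
Terminal stock prices: S_uu = 93.6, S_ud = 54.6, S_dd = 31.85
Terminal payoffs (S − K): max(38.6, 0) = 38.6, max(-0.4, 0) = 0, max(-23.15, 0) = 0
Node u (S = 78): V_u = e^(−0.07)·[0.7450·38.6000 + 0.2550·0.0000] = 26.8134
Node d (S = 45.5): V_d = e^(−0.07)·[0.7450·0.0000 + 0.2550·0.0000] = 0.0000
Node 0 (S = 65): V_0 = e^(−0.07)·[0.7450·26.8134 + 0.2550·0.0000] = 18.6259

€18.63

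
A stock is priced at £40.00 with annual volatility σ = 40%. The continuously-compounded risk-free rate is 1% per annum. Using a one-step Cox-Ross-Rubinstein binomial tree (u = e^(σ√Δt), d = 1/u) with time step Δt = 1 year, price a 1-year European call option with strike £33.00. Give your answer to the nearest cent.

CRR parameters: u = e^(σ√Δt) = e^(0.4·√1) = 1.4918, d = 1/u = 0.6703
Per-period rate: rΔt = 0.01·1 = 0.01, so R = e^0.01 = 1.0101
Risk-neutral probability p = (e^0.01 − 0.6703)/(1.4918 − 0.6703) = 0.3397/0.8215 = 0.4135
Terminal stock prices: S_u = 59.67, S_d = 26.81
Terminal payoffs (S − K): max(26.67, 0) = 26.67, max(-6.187, 0) = 0
Node 0 (S = 40): V_0 = e^(−0.01)·[0.4135·26.6730 + 0.5865·0.0000] = 10.9208

£10.92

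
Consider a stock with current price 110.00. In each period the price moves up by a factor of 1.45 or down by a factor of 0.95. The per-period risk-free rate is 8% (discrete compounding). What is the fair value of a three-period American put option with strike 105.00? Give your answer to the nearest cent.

3.44

Risk-neutral probability p = (1 + 0.08 − 0.95)/(1.45 − 0.95) = 0.1300/0.5000 = 0.2600
Terminal stock prices: S_uuu = 335.3, S_uud = 219.7, S_udd = 143.9, S_ddd = 94.31
Terminal payoffs (K − S): max(-230.3, 0) = 0, max(-114.7, 0) = 0, max(-38.95, 0) = 0, max(10.69, 0) = 10.69
Node uu (S = 231.3): continuation = 1/1.08·[0.2600·0.0000 + 0.7400·0.0000] = 0.0000; exercise value = 0.0000 ≤ continuation, so V_uu = 0.0000
Node ud (S = 151.5): continuation = 1/1.08·[0.2600·0.0000 + 0.7400·0.0000] = 0.0000; exercise value = 0.0000 ≤ continuation, so V_ud = 0.0000
Node dd (S = 99.27): continuation = 1/1.08·[0.2600·0.0000 + 0.7400·10.6888] = 7.3238; exercise value = 5.7250 ≤ continuation, so V_dd = 7.3238
Node u (S = 159.5): continuation = 1/1.08·[0.2600·0.0000 + 0.7400·0.0000] = 0.0000; exercise value = 0.0000 ≤ continuation, so V_u = 0.0000
Node d (S = 104.5): continuation = 1/1.08·[0.2600·0.0000 + 0.7400·7.3238] = 5.0181; exercise value = 0.5000 ≤ continuation, so V_d = 5.0181
Node 0 (S = 110): continuation = 1/1.08·[0.2600·0.0000 + 0.7400·5.0181] = 3.4384; exercise value = 0.0000 ≤ continuation, so V_0 = 3.4384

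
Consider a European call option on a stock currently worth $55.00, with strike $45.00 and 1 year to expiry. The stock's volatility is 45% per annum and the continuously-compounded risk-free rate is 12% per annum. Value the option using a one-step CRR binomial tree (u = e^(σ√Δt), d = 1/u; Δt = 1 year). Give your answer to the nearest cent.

$19.26

CRR parameters: u = e^(σ√Δt) = e^(0.45·√1) = 1.5683, d = 1/u = 0.6376
Per-period rate: rΔt = 0.12·1 = 0.12, so R = e^0.12 = 1.1275
Risk-neutral probability p = (e^0.12 − 0.6376)/(1.5683 − 0.6376) = 0.4899/0.9307 = 0.5264
Terminal stock prices: S_u = 86.26, S_d = 35.07
Terminal payoffs (S − K): max(41.26, 0) = 41.26, max(-9.93, 0) = 0
Node 0 (S = 55): V_0 = e^(−0.12)·[0.5264·41.2572 + 0.4736·0.0000] = 19.2602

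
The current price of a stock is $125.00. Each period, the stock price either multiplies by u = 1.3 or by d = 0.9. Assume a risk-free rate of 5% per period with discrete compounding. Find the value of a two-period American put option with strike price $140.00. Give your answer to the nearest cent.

Risk-neutral probability p = (1 + 0.05 − 0.9)/(1.3 − 0.9) = 0.1500/0.4000 = 0.3750
Terminal stock prices: S_uu = 211.3, S_ud = 146.2, S_dd = 101.2
Terminal payoffs (K − S): max(-71.25, 0) = 0, max(-6.25, 0) = 0, max(38.75, 0) = 38.75
Node u (S = 162.5): continuation = 1/1.05·[0.3750·0.0000 + 0.6250·0.0000] = 0.0000; exercise value = 0.0000 ≤ continuation, so V_u = 0.0000
Node d (S = 112.5): continuation = 1/1.05·[0.3750·0.0000 + 0.6250·38.7500] = 23.0655; exercise value = 27.5000 > continuation, so V_d = 27.5000 (exercise)
Node 0 (S = 125): continuation = 1/1.05·[0.3750·0.0000 + 0.6250·27.5000] = 16.3690; exercise value = 15.0000 ≤ continuation, so V_0 = 16.3690

$16.37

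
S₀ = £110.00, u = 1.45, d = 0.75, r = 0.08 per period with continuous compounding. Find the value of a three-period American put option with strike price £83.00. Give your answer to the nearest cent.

Risk-neutral probability p = (e^0.08 − 0.75)/(1.45 − 0.75) = 0.3333/0.7000 = 0.4761
Terminal stock prices: S_uuu = 335.3, S_uud = 173.5, S_udd = 89.72, S_ddd = 46.41
Terminal payoffs (K − S): max(-252.3, 0) = 0, max(-90.46, 0) = 0, max(-6.719, 0) = 0, max(36.59, 0) = 36.59
Node uu (S = 231.3): continuation = e^(−0.08)·[0.4761·0.0000 + 0.5239·0.0000] = 0.0000; exercise value = 0.0000 ≤ continuation, so V_uu = 0.0000
Node ud (S = 119.6): continuation = e^(−0.08)·[0.4761·0.0000 + 0.5239·0.0000] = 0.0000; exercise value = 0.0000 ≤ continuation, so V_ud = 0.0000
Node dd (S = 61.88): continuation = e^(−0.08)·[0.4761·0.0000 + 0.5239·36.5938] = 17.6967; exercise value = 21.1250 > continuation, so V_dd = 21.1250 (exercise)
Node u (S = 159.5): continuation = e^(−0.08)·[0.4761·0.0000 + 0.5239·0.0000] = 0.0000; exercise value = 0.0000 ≤ continuation, so V_u = 0.0000
Node d (S = 82.5): continuation = e^(−0.08)·[0.4761·0.0000 + 0.5239·21.1250] = 10.2160; exercise value = 0.5000 ≤ continuation, so V_d = 10.2160
Node 0 (S = 110): continuation = e^(−0.08)·[0.4761·0.0000 + 0.5239·10.2160] = 4.9404; exercise value = 0.0000 ≤ continuation, so V_0 = 4.9404

£4.94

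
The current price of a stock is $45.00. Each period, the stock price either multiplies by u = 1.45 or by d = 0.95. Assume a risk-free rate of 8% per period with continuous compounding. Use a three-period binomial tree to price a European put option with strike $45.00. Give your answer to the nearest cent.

Risk-neutral probability p = (e^0.08 − 0.95)/(1.45 − 0.95) = 0.1333/0.5000 = 0.2666
Terminal stock prices: S_uuu = 137.2, S_uud = 89.88, S_udd = 58.89, S_ddd = 38.58
Terminal payoffs (K − S): max(-92.19, 0) = 0, max(-44.88, 0) = 0, max(-13.89, 0) = 0, max(6.418, 0) = 6.418
Node uu (S = 94.61): V_uu = e^(−0.08)·[0.2666·0.0000 + 0.7334·0.0000] = 0.0000
Node ud (S = 61.99): V_ud = e^(−0.08)·[0.2666·0.0000 + 0.7334·0.0000] = 0.0000
Node dd (S = 40.61): V_dd = e^(−0.08)·[0.2666·0.0000 + 0.7334·6.4181] = 4.3453
Node u (S = 65.25): V_u = e^(−0.08)·[0.2666·0.0000 + 0.7334·0.0000] = 0.0000
Node d (S = 42.75): V_d = e^(−0.08)·[0.2666·0.0000 + 0.7334·4.3453] = 2.9419
Node 0 (S = 45): V_0 = e^(−0.08)·[0.2666·0.0000 + 0.7334·2.9419] = 1.9918

$1.99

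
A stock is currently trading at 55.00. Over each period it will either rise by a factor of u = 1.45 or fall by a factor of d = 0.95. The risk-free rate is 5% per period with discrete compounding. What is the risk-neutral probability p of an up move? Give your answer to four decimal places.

Risk-neutral probability p = (1 + 0.05 − 0.95)/(1.45 − 0.95) = 0.1000/0.5000 = 0.2000

p = 0.2000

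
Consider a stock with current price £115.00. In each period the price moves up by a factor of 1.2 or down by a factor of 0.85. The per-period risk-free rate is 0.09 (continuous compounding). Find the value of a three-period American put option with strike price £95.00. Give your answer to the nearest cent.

Risk-neutral probability p = (e^0.09 − 0.85)/(1.2 − 0.85) = 0.2442/0.3500 = 0.6976
Terminal stock prices: S_uuu = 198.7, S_uud = 140.8, S_udd = 99.7, S_ddd = 70.62
Terminal payoffs (K − S): max(-103.7, 0) = 0, max(-45.76, 0) = 0, max(-4.705, 0) = 0, max(24.38, 0) = 24.38
Node uu (S = 165.6): continuation = e^(−0.09)·[0.6976·0.0000 + 0.3024·0.0000] = 0.0000; exercise value = 0.0000 ≤ continuation, so V_uu = 0.0000
Node ud (S = 117.3): continuation = e^(−0.09)·[0.6976·0.0000 + 0.3024·0.0000] = 0.0000; exercise value = 0.0000 ≤ continuation, so V_ud = 0.0000
Node dd (S = 83.09): continuation = e^(−0.09)·[0.6976·0.0000 + 0.3024·24.3756] = 6.7359; exercise value = 11.9125 > continuation, so V_dd = 11.9125 (exercise)
Node u (S = 138): continuation = e^(−0.09)·[0.6976·0.0000 + 0.3024·0.0000] = 0.0000; exercise value = 0.0000 ≤ continuation, so V_u = 0.0000
Node d (S = 97.75): continuation = e^(−0.09)·[0.6976·0.0000 + 0.3024·11.9125] = 3.2918; exercise value = 0.0000 ≤ continuation, so V_d = 3.2918
Node 0 (S = 115): continuation = e^(−0.09)·[0.6976·0.0000 + 0.3024·3.2918] = 0.9097; exercise value = 0.0000 ≤ continuation, so V_0 = 0.9097

£0.91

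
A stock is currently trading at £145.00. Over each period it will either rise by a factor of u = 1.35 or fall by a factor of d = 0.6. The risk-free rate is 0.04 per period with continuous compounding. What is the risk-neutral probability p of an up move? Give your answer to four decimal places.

Risk-neutral probability p = (e^0.04 − 0.6)/(1.35 − 0.6) = 0.4408/0.7500 = 0.5877

p = 0.5877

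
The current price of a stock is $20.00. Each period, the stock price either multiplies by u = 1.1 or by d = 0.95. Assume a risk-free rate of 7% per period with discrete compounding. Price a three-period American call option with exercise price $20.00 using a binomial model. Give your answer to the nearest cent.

$3.70

Risk-neutral probability p = (1 + 0.07 − 0.95)/(1.1 − 0.95) = 0.1200/0.1500 = 0.8000
Terminal stock prices: S_uuu = 26.62, S_uud = 22.99, S_udd = 19.86, S_ddd = 17.15
Terminal payoffs (S − K): max(6.62, 0) = 6.62, max(2.99, 0) = 2.99, max(-0.145, 0) = 0, max(-2.853, 0) = 0
Node uu (S = 24.2): continuation = 1/1.07·[0.8000·6.6200 + 0.2000·2.9900] = 5.5084; exercise value = 4.2000 ≤ continuation, so V_uu = 5.5084
Node ud (S = 20.9): continuation = 1/1.07·[0.8000·2.9900 + 0.2000·0.0000] = 2.2355; exercise value = 0.9000 ≤ continuation, so V_ud = 2.2355
Node dd (S = 18.05): continuation = 1/1.07·[0.8000·0.0000 + 0.2000·0.0000] = 0.0000; exercise value = 0.0000 ≤ continuation, so V_dd = 0.0000
Node u (S = 22): continuation = 1/1.07·[0.8000·5.5084 + 0.2000·2.2355] = 4.5363; exercise value = 2.0000 ≤ continuation, so V_u = 4.5363
Node d (S = 19): continuation = 1/1.07·[0.8000·2.2355 + 0.2000·0.0000] = 1.6714; exercise value = 0.0000 ≤ continuation, so V_d = 1.6714
Node 0 (S = 20): continuation = 1/1.07·[0.8000·4.5363 + 0.2000·1.6714] = 3.7040; exercise value = 0.0000 ≤ continuation, so V_0 = 3.7040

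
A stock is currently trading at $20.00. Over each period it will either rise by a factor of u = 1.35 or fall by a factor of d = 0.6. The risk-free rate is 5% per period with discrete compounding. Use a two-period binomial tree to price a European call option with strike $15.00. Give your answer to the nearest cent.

$7.53

Risk-neutral probability p = (1 + 0.05 − 0.6)/(1.35 − 0.6) = 0.4500/0.7500 = 0.6000
Terminal stock prices: S_uu = 36.45, S_ud = 16.2, S_dd = 7.2
Terminal payoffs (S − K): max(21.45, 0) = 21.45, max(1.2, 0) = 1.2, max(-7.8, 0) = 0
Node u (S = 27): V_u = 1/1.05·[0.6000·21.4500 + 0.4000·1.2000] = 12.7143
Node d (S = 12): V_d = 1/1.05·[0.6000·1.2000 + 0.4000·0.0000] = 0.6857
Node 0 (S = 20): V_0 = 1/1.05·[0.6000·12.7143 + 0.4000·0.6857] = 7.5265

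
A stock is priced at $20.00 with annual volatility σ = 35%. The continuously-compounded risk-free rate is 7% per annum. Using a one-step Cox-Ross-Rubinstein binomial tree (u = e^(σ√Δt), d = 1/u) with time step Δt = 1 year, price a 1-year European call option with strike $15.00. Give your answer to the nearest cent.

$6.42

CRR parameters: u = e^(σ√Δt) = e^(0.35·√1) = 1.4191, d = 1/u = 0.7047
Per-period rate: rΔt = 0.07·1 = 0.07, so R = e^0.07 = 1.0725
Risk-neutral probability p = (e^0.07 − 0.7047)/(1.4191 − 0.7047) = 0.3678/0.7144 = 0.5149
Terminal stock prices: S_u = 28.38, S_d = 14.09
Terminal payoffs (S − K): max(13.38, 0) = 13.38, max(-0.9062, 0) = 0
Node 0 (S = 20): V_0 = e^(−0.07)·[0.5149·13.3814 + 0.4851·0.0000] = 6.4240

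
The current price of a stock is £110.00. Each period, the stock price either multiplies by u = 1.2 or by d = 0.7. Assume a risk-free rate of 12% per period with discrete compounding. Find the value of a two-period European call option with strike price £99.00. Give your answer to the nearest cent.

£33.41

Risk-neutral probability p = (1 + 0.12 − 0.7)/(1.2 − 0.7) = 0.4200/0.5000 = 0.8400
Terminal stock prices: S_uu = 158.4, S_ud = 92.4, S_dd = 53.9
Terminal payoffs (S − K): max(59.4, 0) = 59.4, max(-6.6, 0) = 0, max(-45.1, 0) = 0
Node u (S = 132): V_u = 1/1.12·[0.8400·59.4000 + 0.1600·0.0000] = 44.5500
Node d (S = 77): V_d = 1/1.12·[0.8400·0.0000 + 0.1600·0.0000] = 0.0000
Node 0 (S = 110): V_0 = 1/1.12·[0.8400·44.5500 + 0.1600·0.0000] = 33.4125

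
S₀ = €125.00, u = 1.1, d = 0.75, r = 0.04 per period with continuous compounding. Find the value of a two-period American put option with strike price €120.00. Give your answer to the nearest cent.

Risk-neutral probability p = (e^0.04 − 0.75)/(1.1 − 0.75) = 0.2908/0.3500 = 0.8309
Terminal stock prices: S_uu = 151.3, S_ud = 103.1, S_dd = 70.31
Terminal payoffs (K − S): max(-31.25, 0) = 0, max(16.88, 0) = 16.88, max(49.69, 0) = 49.69
Node u (S = 137.5): continuation = e^(−0.04)·[0.8309·0.0000 + 0.1691·16.8750] = 2.7419; exercise value = 0.0000 ≤ continuation, so V_u = 2.7419
Node d (S = 93.75): continuation = e^(−0.04)·[0.8309·16.8750 + 0.1691·49.6875] = 21.5447; exercise value = 26.2500 > continuation, so V_d = 26.2500 (exercise)
Node 0 (S = 125): continuation = e^(−0.04)·[0.8309·2.7419 + 0.1691·26.2500] = 6.4540; exercise value = 0.0000 ≤ continuation, so V_0 = 6.4540

€6.45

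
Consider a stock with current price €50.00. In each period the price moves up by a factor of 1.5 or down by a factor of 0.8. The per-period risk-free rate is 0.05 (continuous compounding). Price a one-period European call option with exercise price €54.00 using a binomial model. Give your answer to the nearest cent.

Risk-neutral probability p = (e^0.05 − 0.8)/(1.5 − 0.8) = 0.2513/0.7000 = 0.3590
Terminal stock prices: S_u = 75, S_d = 40
Terminal payoffs (S − K): max(21, 0) = 21, max(-14, 0) = 0
Node 0 (S = 50): V_0 = e^(−0.05)·[0.3590·21.0000 + 0.6410·0.0000] = 7.1705

€7.17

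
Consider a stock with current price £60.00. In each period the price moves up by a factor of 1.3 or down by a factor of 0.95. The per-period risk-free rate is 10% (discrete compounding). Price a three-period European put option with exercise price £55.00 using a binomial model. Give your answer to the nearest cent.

£0.50

Risk-neutral probability p = (1 + 0.1 − 0.95)/(1.3 − 0.95) = 0.1500/0.3500 = 0.4286
Terminal stock prices: S_uuu = 131.8, S_uud = 96.33, S_udd = 70.39, S_ddd = 51.44
Terminal payoffs (K − S): max(-76.82, 0) = 0, max(-41.33, 0) = 0, max(-15.39, 0) = 0, max(3.558, 0) = 3.558
Node uu (S = 101.4): V_uu = 1/1.1·[0.4286·0.0000 + 0.5714·0.0000] = 0.0000
Node ud (S = 74.1): V_ud = 1/1.1·[0.4286·0.0000 + 0.5714·0.0000] = 0.0000
Node dd (S = 54.15): V_dd = 1/1.1·[0.4286·0.0000 + 0.5714·3.5575] = 1.8481
Node u (S = 78): V_u = 1/1.1·[0.4286·0.0000 + 0.5714·0.0000] = 0.0000
Node d (S = 57): V_d = 1/1.1·[0.4286·0.0000 + 0.5714·1.8481] = 0.9600
Node 0 (S = 60): V_0 = 1/1.1·[0.4286·0.0000 + 0.5714·0.9600] = 0.4987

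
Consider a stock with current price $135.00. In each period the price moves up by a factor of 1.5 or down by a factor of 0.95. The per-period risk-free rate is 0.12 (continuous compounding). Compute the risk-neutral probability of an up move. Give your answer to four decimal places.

p = 0.3227

Risk-neutral probability p = (e^0.12 − 0.95)/(1.5 − 0.95) = 0.1775/0.5500 = 0.3227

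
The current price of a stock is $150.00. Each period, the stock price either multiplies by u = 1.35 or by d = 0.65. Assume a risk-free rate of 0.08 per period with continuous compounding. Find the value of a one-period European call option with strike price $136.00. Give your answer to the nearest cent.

$38.00

Risk-neutral probability p = (e^0.08 − 0.65)/(1.35 − 0.65) = 0.4333/0.7000 = 0.6190
Terminal stock prices: S_u = 202.5, S_d = 97.5
Terminal payoffs (S − K): max(66.5, 0) = 66.5, max(-38.5, 0) = 0
Node 0 (S = 150): V_0 = e^(−0.08)·[0.6190·66.5000 + 0.3810·0.0000] = 37.9976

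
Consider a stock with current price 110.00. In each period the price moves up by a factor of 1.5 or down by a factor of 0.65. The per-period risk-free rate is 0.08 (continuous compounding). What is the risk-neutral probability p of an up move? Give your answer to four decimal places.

p = 0.5097

Risk-neutral probability p = (e^0.08 − 0.65)/(1.5 − 0.65) = 0.4333/0.8500 = 0.5097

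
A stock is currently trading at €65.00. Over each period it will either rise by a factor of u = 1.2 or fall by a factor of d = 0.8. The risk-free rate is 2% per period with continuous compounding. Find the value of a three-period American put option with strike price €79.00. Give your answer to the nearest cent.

Risk-neutral probability p = (e^0.02 − 0.8)/(1.2 − 0.8) = 0.2202/0.4000 = 0.5505
Terminal stock prices: S_uuu = 112.3, S_uud = 74.88, S_udd = 49.92, S_ddd = 33.28
Terminal payoffs (K − S): max(-33.32, 0) = 0, max(4.12, 0) = 4.12, max(29.08, 0) = 29.08, max(45.72, 0) = 45.72
Node uu (S = 93.6): continuation = e^(−0.02)·[0.5505·0.0000 + 0.4495·4.1200] = 1.8153; exercise value = 0.0000 ≤ continuation, so V_uu = 1.8153
Node ud (S = 62.4): continuation = e^(−0.02)·[0.5505·4.1200 + 0.4495·29.0800] = 15.0357; exercise value = 16.6000 > continuation, so V_ud = 16.6000 (exercise)
Node dd (S = 41.6): continuation = e^(−0.02)·[0.5505·29.0800 + 0.4495·45.7200] = 35.8357; exercise value = 37.4000 > continuation, so V_dd = 37.4000 (exercise)
Node u (S = 78): continuation = e^(−0.02)·[0.5505·1.8153 + 0.4495·16.6000] = 8.2934; exercise value = 1.0000 ≤ continuation, so V_u = 8.2934
Node d (S = 52): continuation = e^(−0.02)·[0.5505·16.6000 + 0.4495·37.4000] = 25.4357; exercise value = 27.0000 > continuation, so V_d = 27.0000 (exercise)
Node 0 (S = 65): continuation = e^(−0.02)·[0.5505·8.2934 + 0.4495·27.0000] = 16.3712; exercise value = 14.0000 ≤ continuation, so V_0 = 16.3712

€16.37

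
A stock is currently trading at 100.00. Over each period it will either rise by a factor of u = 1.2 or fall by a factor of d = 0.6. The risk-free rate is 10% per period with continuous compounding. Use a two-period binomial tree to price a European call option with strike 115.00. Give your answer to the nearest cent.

16.83

Risk-neutral probability p = (e^0.1 − 0.6)/(1.2 − 0.6) = 0.5052/0.6000 = 0.8420
Terminal stock prices: S_uu = 144, S_ud = 72, S_dd = 36
Terminal payoffs (S − K): max(29, 0) = 29, max(-43, 0) = 0, max(-79, 0) = 0
Node u (S = 120): V_u = e^(−0.1)·[0.8420·29.0000 + 0.1580·0.0000] = 22.0930
Node d (S = 60): V_d = e^(−0.1)·[0.8420·0.0000 + 0.1580·0.0000] = 0.0000
Node 0 (S = 100): V_0 = e^(−0.1)·[0.8420·22.0930 + 0.1580·0.0000] = 16.8311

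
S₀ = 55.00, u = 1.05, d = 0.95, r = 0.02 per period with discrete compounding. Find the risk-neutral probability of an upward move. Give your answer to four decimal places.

p = 0.7000

Risk-neutral probability p = (1 + 0.02 − 0.95)/(1.05 − 0.95) = 0.0700/0.1000 = 0.7000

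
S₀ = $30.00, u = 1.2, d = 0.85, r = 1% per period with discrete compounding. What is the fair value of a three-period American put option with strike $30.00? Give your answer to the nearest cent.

Risk-neutral probability p = (1 + 0.01 − 0.85)/(1.2 − 0.85) = 0.1600/0.3500 = 0.4571
Terminal stock prices: S_uuu = 51.84, S_uud = 36.72, S_udd = 26.01, S_ddd = 18.42
Terminal payoffs (K − S): max(-21.84, 0) = 0, max(-6.72, 0) = 0, max(3.99, 0) = 3.99, max(11.58, 0) = 11.58
Node uu (S = 43.2): continuation = 1/1.01·[0.4571·0.0000 + 0.5429·0.0000] = 0.0000; exercise value = 0.0000 ≤ continuation, so V_uu = 0.0000
Node ud (S = 30.6): continuation = 1/1.01·[0.4571·0.0000 + 0.5429·3.9900] = 2.1446; exercise value = 0.0000 ≤ continuation, so V_ud = 2.1446
Node dd (S = 21.67): continuation = 1/1.01·[0.4571·3.9900 + 0.5429·11.5763] = 8.0280; exercise value = 8.3250 > continuation, so V_dd = 8.3250 (exercise)
Node u (S = 36): continuation = 1/1.01·[0.4571·0.0000 + 0.5429·2.1446] = 1.1527; exercise value = 0.0000 ≤ continuation, so V_u = 1.1527
Node d (S = 25.5): continuation = 1/1.01·[0.4571·2.1446 + 0.5429·8.3250] = 5.4452; exercise value = 4.5000 ≤ continuation, so V_d = 5.4452
Node 0 (S = 30): continuation = 1/1.01·[0.4571·1.1527 + 0.5429·5.4452] = 3.4484; exercise value = 0.0000 ≤ continuation, so V_0 = 3.4484

$3.45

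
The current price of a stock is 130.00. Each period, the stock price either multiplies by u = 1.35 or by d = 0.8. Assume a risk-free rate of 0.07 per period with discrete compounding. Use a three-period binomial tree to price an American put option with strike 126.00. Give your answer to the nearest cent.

Risk-neutral probability p = (1 + 0.07 − 0.8)/(1.35 − 0.8) = 0.2700/0.5500 = 0.4909
Terminal stock prices: S_uuu = 319.8, S_uud = 189.5, S_udd = 112.3, S_ddd = 66.56
Terminal payoffs (K − S): max(-193.8, 0) = 0, max(-63.54, 0) = 0, max(13.68, 0) = 13.68, max(59.44, 0) = 59.44
Node uu (S = 236.9): continuation = 1/1.07·[0.4909·0.0000 + 0.5091·0.0000] = 0.0000; exercise value = 0.0000 ≤ continuation, so V_uu = 0.0000
Node ud (S = 140.4): continuation = 1/1.07·[0.4909·0.0000 + 0.5091·13.6800] = 6.5088; exercise value = 0.0000 ≤ continuation, so V_ud = 6.5088
Node dd (S = 83.2): continuation = 1/1.07·[0.4909·13.6800 + 0.5091·59.4400] = 34.5570; exercise value = 42.8000 > continuation, so V_dd = 42.8000 (exercise)
Node u (S = 175.5): continuation = 1/1.07·[0.4909·0.0000 + 0.5091·6.5088] = 3.0968; exercise value = 0.0000 ≤ continuation, so V_u = 3.0968
Node d (S = 104): continuation = 1/1.07·[0.4909·6.5088 + 0.5091·42.8000] = 23.3498; exercise value = 22.0000 ≤ continuation, so V_d = 23.3498
Node 0 (S = 130): continuation = 1/1.07·[0.4909·3.0968 + 0.5091·23.3498] = 12.5303; exercise value = 0.0000 ≤ continuation, so V_0 = 12.5303

12.53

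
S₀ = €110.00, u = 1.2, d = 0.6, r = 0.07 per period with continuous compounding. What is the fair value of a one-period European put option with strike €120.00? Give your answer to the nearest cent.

€10.70

Risk-neutral probability p = (e^0.07 − 0.6)/(1.2 − 0.6) = 0.4725/0.6000 = 0.7875
Terminal stock prices: S_u = 132, S_d = 66
Terminal payoffs (K − S): max(-12, 0) = 0, max(54, 0) = 54
Node 0 (S = 110): V_0 = e^(−0.07)·[0.7875·0.0000 + 0.2125·54.0000] = 10.6985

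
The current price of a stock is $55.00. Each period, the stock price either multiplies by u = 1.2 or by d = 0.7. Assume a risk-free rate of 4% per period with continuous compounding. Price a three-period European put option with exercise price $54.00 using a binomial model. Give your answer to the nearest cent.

$4.99

Risk-neutral probability p = (e^0.04 − 0.7)/(1.2 − 0.7) = 0.3408/0.5000 = 0.6816
Terminal stock prices: S_uuu = 95.04, S_uud = 55.44, S_udd = 32.34, S_ddd = 18.86
Terminal payoffs (K − S): max(-41.04, 0) = 0, max(-1.44, 0) = 0, max(21.66, 0) = 21.66, max(35.14, 0) = 35.14
Node uu (S = 79.2): V_uu = e^(−0.04)·[0.6816·0.0000 + 0.3184·0.0000] = 0.0000
Node ud (S = 46.2): V_ud = e^(−0.04)·[0.6816·0.0000 + 0.3184·21.6600] = 6.6257
Node dd (S = 26.95): V_dd = e^(−0.04)·[0.6816·21.6600 + 0.3184·35.1350] = 24.9326
Node u (S = 66): V_u = e^(−0.04)·[0.6816·0.0000 + 0.3184·6.6257] = 2.0268
Node d (S = 38.5): V_d = e^(−0.04)·[0.6816·6.6257 + 0.3184·24.9326] = 11.9659
Node 0 (S = 55): V_0 = e^(−0.04)·[0.6816·2.0268 + 0.3184·11.9659] = 4.9876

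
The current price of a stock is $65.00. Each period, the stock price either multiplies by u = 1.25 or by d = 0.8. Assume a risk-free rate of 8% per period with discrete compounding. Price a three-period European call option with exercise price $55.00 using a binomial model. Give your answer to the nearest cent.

Risk-neutral probability p = (1 + 0.08 − 0.8)/(1.25 − 0.8) = 0.2800/0.4500 = 0.6222
Terminal stock prices: S_uuu = 127, S_uud = 81.25, S_udd = 52, S_ddd = 33.28
Terminal payoffs (S − K): max(71.95, 0) = 71.95, max(26.25, 0) = 26.25, max(-3, 0) = 0, max(-21.72, 0) = 0
Node uu (S = 101.6): V_uu = 1/1.08·[0.6222·71.9531 + 0.3778·26.2500] = 50.6366
Node ud (S = 65): V_ud = 1/1.08·[0.6222·26.2500 + 0.3778·0.0000] = 15.1235
Node dd (S = 41.6): V_dd = 1/1.08·[0.6222·0.0000 + 0.3778·0.0000] = 0.0000
Node u (S = 81.25): V_u = 1/1.08·[0.6222·50.6366 + 0.3778·15.1235] = 34.4634
Node d (S = 52): V_d = 1/1.08·[0.6222·15.1235 + 0.3778·0.0000] = 8.7131
Node 0 (S = 65): V_0 = 1/1.08·[0.6222·34.4634 + 0.3778·8.7131] = 22.9033

$22.90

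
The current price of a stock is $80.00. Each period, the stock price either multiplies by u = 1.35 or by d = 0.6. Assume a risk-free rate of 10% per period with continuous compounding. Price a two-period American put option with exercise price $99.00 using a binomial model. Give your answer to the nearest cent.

$21.22

Risk-neutral probability p = (e^0.1 − 0.6)/(1.35 − 0.6) = 0.5052/0.7500 = 0.6736
Terminal stock prices: S_uu = 145.8, S_ud = 64.8, S_dd = 28.8
Terminal payoffs (K − S): max(-46.8, 0) = 0, max(34.2, 0) = 34.2, max(70.2, 0) = 70.2
Node u (S = 108): continuation = e^(−0.1)·[0.6736·0.0000 + 0.3264·34.2000] = 10.1018; exercise value = 0.0000 ≤ continuation, so V_u = 10.1018
Node d (S = 48): continuation = e^(−0.1)·[0.6736·34.2000 + 0.3264·70.2000] = 41.5789; exercise value = 51.0000 > continuation, so V_d = 51.0000 (exercise)
Node 0 (S = 80): continuation = e^(−0.1)·[0.6736·10.1018 + 0.3264·51.0000] = 21.2207; exercise value = 19.0000 ≤ continuation, so V_0 = 21.2207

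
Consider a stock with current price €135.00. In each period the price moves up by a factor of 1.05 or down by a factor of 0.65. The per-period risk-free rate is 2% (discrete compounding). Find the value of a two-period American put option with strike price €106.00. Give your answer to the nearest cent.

€2.27

Risk-neutral probability p = (1 + 0.02 − 0.65)/(1.05 − 0.65) = 0.3700/0.4000 = 0.9250
Terminal stock prices: S_uu = 148.8, S_ud = 92.14, S_dd = 57.04
Terminal payoffs (K − S): max(-42.84, 0) = 0, max(13.86, 0) = 13.86, max(48.96, 0) = 48.96
Node u (S = 141.8): continuation = 1/1.02·[0.9250·0.0000 + 0.0750·13.8625] = 1.0193; exercise value = 0.0000 ≤ continuation, so V_u = 1.0193
Node d (S = 87.75): continuation = 1/1.02·[0.9250·13.8625 + 0.0750·48.9625] = 16.1716; exercise value = 18.2500 > continuation, so V_d = 18.2500 (exercise)
Node 0 (S = 135): continuation = 1/1.02·[0.9250·1.0193 + 0.0750·18.2500] = 2.2663; exercise value = 0.0000 ≤ continuation, so V_0 = 2.2663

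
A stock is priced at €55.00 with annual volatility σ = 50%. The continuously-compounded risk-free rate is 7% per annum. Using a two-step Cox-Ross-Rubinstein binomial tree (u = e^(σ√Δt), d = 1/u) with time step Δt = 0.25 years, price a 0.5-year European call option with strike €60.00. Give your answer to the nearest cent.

CRR parameters: u = e^(σ√Δt) = e^(0.5·√0.25) = 1.2840, d = 1/u = 0.7788
Per-period rate: rΔt = 0.07·0.25 = 0.0175, so R = e^0.0175 = 1.0177
Risk-neutral probability p = (e^0.0175 − 0.7788)/(1.2840 − 0.7788) = 0.2389/0.5052 = 0.4728
Terminal stock prices: S_uu = 90.68, S_ud = 55, S_dd = 33.36
Terminal payoffs (S − K): max(30.68, 0) = 30.68, max(-5, 0) = 0, max(-26.64, 0) = 0
Node u (S = 70.62): V_u = e^(−0.0175)·[0.4728·30.6797 + 0.5272·0.0000] = 14.2527
Node d (S = 42.83): V_d = e^(−0.0175)·[0.4728·0.0000 + 0.5272·0.0000] = 0.0000
Node 0 (S = 55): V_0 = e^(−0.0175)·[0.4728·14.2527 + 0.5272·0.0000] = 6.6213

€6.62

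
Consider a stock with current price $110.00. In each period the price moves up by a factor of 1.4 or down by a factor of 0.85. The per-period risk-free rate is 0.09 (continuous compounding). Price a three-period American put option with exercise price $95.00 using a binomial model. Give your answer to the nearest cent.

Risk-neutral probability p = (e^0.09 − 0.85)/(1.4 − 0.85) = 0.2442/0.5500 = 0.4440
Terminal stock prices: S_uuu = 301.8, S_uud = 183.3, S_udd = 111.3, S_ddd = 67.55
Terminal payoffs (K − S): max(-206.8, 0) = 0, max(-88.26, 0) = 0, max(-16.26, 0) = 0, max(27.45, 0) = 27.45
Node uu (S = 215.6): continuation = e^(−0.09)·[0.4440·0.0000 + 0.5560·0.0000] = 0.0000; exercise value = 0.0000 ≤ continuation, so V_uu = 0.0000
Node ud (S = 130.9): continuation = e^(−0.09)·[0.4440·0.0000 + 0.5560·0.0000] = 0.0000; exercise value = 0.0000 ≤ continuation, so V_ud = 0.0000
Node dd (S = 79.47): continuation = e^(−0.09)·[0.4440·0.0000 + 0.5560·27.4463] = 13.9479; exercise value = 15.5250 > continuation, so V_dd = 15.5250 (exercise)
Node u (S = 154): continuation = e^(−0.09)·[0.4440·0.0000 + 0.5560·0.0000] = 0.0000; exercise value = 0.0000 ≤ continuation, so V_u = 0.0000
Node d (S = 93.5): continuation = e^(−0.09)·[0.4440·0.0000 + 0.5560·15.5250] = 7.8896; exercise value = 1.5000 ≤ continuation, so V_d = 7.8896
Node 0 (S = 110): continuation = e^(−0.09)·[0.4440·0.0000 + 0.5560·7.8896] = 4.0094; exercise value = 0.0000 ≤ continuation, so V_0 = 4.0094

$4.01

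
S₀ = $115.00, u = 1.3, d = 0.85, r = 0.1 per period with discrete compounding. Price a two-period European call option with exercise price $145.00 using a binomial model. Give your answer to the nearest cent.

$12.59

Risk-neutral probability p = (1 + 0.1 − 0.85)/(1.3 − 0.85) = 0.2500/0.4500 = 0.5556
Terminal stock prices: S_uu = 194.4, S_ud = 127.1, S_dd = 83.09
Terminal payoffs (S − K): max(49.35, 0) = 49.35, max(-17.92, 0) = 0, max(-61.91, 0) = 0
Node u (S = 149.5): V_u = 1/1.1·[0.5556·49.3500 + 0.4444·0.0000] = 24.9242
Node d (S = 97.75): V_d = 1/1.1·[0.5556·0.0000 + 0.4444·0.0000] = 0.0000
Node 0 (S = 115): V_0 = 1/1.1·[0.5556·24.9242 + 0.4444·0.0000] = 12.5880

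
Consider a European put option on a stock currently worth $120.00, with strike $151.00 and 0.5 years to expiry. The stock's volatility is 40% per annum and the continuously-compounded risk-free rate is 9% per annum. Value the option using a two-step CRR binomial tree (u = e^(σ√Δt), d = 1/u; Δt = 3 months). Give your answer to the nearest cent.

CRR parameters: u = e^(σ√Δt) = e^(0.4·√0.25) = 1.2214, d = 1/u = 0.8187
Per-period rate: rΔt = 0.09·0.25 = 0.0225, so R = e^0.0225 = 1.0228
Risk-neutral probability p = (e^0.0225 − 0.8187)/(1.2214 − 0.8187) = 0.2040/0.4027 = 0.5067
Terminal stock prices: S_uu = 179, S_ud = 120, S_dd = 80.44
Terminal payoffs (K − S): max(-28.02, 0) = 0, max(31, 0) = 31, max(70.56, 0) = 70.56
Node u (S = 146.6): V_u = e^(−0.0225)·[0.5067·0.0000 + 0.4933·31.0000] = 14.9528
Node d (S = 98.25): V_d = e^(−0.0225)·[0.5067·31.0000 + 0.4933·70.5616] = 49.3927
Node 0 (S = 120): V_0 = e^(−0.0225)·[0.5067·14.9528 + 0.4933·49.3927] = 31.2322

$31.23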